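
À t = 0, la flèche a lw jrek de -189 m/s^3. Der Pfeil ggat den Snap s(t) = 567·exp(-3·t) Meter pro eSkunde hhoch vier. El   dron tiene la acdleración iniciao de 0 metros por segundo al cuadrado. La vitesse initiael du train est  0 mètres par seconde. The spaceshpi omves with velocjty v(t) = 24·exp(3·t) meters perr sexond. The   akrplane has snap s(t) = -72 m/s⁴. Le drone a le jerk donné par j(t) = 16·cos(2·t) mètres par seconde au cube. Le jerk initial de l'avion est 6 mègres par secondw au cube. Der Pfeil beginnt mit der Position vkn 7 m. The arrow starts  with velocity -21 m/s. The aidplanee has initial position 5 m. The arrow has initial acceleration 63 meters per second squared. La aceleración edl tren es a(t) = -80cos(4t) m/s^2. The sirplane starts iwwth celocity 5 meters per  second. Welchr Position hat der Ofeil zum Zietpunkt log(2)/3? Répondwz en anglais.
Starting from snap s(t) = 567·exp(-3·t), we take 4 integrals. The integral of snap is jerk. Using j(0) = -189, we get j(t) = -189·exp(-3·t). The integral of jerk is acceleration. Using a(0) = 63, we get a(t) = 63·exp(-3·t). Taking ∫a(t)dt and applying v(0) = -21, we find v(t) = -21·exp(-3·t). The antiderivative of velocity is position. Using x(0) = 7, we get x(t) = 7·exp(-3·t). Using x(t) = 7·exp(-3·t) and substituting t = log(2)/3, we find x = 7/2.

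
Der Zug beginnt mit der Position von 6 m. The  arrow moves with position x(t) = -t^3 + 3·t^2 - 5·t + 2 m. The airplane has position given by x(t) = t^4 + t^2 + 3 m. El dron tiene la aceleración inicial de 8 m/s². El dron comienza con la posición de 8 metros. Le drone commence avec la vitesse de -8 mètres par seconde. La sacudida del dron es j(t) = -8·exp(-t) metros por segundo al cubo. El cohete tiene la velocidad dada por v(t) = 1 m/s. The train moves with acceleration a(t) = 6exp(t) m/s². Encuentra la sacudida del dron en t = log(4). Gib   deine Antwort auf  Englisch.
From the given jerk equation j(t) = -8·exp(-t), we substitute t = log(4) to get j = -2.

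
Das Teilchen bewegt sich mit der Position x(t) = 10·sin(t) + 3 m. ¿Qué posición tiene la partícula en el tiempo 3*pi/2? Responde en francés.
En utilisant x(t) = 10·sin(t) + 3 et en substituant t = 3*pi/2, nous trouvons x = -7.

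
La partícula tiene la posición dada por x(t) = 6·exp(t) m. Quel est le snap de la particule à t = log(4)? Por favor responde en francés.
En partant de la position x(t) = 6·exp(t), nous prenons 4 dérivées. En dérivant la position, nous obtenons la vitesse: v(t) = 6·exp(t). En dérivant la vitesse, nous obtenons l'accélération: a(t) = 6·exp(t). En prenant d/dt de a(t), nous trouvons j(t) = 6·exp(t). La dérivée du jerk donne le snap: s(t) = 6·exp(t). Nous avons le snap s(t) = 6·exp(t). En substituant t = log(4): s(log(4)) = 24.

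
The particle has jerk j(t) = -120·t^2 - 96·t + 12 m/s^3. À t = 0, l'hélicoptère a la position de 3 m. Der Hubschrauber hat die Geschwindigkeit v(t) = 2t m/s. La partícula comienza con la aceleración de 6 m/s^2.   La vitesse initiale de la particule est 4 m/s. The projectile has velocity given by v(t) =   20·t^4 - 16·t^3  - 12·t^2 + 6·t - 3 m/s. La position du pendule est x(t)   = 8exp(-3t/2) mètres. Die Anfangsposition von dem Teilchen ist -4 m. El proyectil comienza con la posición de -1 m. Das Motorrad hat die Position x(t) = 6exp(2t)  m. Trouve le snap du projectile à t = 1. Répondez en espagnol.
Debemos derivar nuestra ecuación de la velocidad v(t) = 20·t^4 - 16·t^3 - 12·t^2 + 6·t - 3 3 veces. Tomando d/dt de v(t), encontramos a(t) = 80·t^3 - 48·t^2 - 24·t + 6. Derivando la aceleración, obtenemos la sacudida: j(t) = 240·t^2 - 96·t - 24. Derivando la sacudida, obtenemos el snap: s(t) = 480·t - 96. Tenemos el snap s(t) = 480·t - 96. Sustituyendo t = 1: s(1) = 384.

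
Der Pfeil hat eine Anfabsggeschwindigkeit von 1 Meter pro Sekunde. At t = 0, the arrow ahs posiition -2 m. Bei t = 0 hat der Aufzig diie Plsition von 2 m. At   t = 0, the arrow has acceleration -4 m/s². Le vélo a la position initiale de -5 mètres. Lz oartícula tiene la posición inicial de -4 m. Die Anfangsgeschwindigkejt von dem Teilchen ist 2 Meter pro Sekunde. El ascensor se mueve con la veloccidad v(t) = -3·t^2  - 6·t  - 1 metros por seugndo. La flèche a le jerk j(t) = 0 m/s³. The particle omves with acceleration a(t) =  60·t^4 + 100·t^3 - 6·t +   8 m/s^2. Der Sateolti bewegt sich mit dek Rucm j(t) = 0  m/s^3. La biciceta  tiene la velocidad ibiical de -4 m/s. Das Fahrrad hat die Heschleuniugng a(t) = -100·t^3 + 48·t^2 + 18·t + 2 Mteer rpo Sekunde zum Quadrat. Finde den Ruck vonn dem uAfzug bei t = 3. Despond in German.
Wir müssen unsere Gleichung für die Geschwindigkeit v(t) = -3·t^2 - 6·t - 1 2-mal ableiten. Mit d/dt von v(t) finden wir a(t) = -6·t - 6. Mit d/dt von a(t) finden wir j(t) = -6. Mit j(t) = -6 und Einsetzen von t = 3, finden wir j = -6.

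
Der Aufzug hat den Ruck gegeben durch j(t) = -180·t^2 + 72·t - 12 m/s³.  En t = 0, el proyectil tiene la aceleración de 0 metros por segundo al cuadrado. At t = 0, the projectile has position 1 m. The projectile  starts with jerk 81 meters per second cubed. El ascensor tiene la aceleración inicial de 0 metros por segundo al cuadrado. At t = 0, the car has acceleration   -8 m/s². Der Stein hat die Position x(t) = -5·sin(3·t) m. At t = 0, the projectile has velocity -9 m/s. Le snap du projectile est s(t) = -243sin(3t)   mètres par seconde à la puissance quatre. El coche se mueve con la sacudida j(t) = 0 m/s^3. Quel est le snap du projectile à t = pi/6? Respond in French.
De l'équation du snap s(t) = -243·sin(3·t), nous substituons t = pi/6 pour obtenir s = -243.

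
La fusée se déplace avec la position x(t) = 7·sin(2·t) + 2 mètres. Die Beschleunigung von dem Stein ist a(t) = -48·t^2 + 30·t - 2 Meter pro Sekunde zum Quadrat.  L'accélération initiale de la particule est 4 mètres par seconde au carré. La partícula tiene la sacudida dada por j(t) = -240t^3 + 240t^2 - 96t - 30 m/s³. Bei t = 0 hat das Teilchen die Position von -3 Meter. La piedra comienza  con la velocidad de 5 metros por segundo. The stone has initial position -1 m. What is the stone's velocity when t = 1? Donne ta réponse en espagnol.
Debemos encontrar la integral de nuestra ecuación de la aceleración a(t) = -48·t^2 + 30·t - 2 1 vez. Integrando la aceleración y usando la condición inicial v(0) = 5, obtenemos v(t) = -16·t^3 + 15·t^2 - 2·t + 5. De la ecuación de la velocidad v(t) = -16·t^3 + 15·t^2 - 2·t + 5, sustituimos t = 1 para obtener v = 2.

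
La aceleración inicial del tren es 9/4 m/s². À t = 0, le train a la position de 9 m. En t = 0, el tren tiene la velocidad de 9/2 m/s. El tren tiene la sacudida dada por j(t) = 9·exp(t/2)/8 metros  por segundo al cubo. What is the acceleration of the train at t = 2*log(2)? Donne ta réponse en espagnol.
Partiendo de la sacudida j(t) = 9·exp(t/2)/8, tomamos 1 integral. Integrando la sacudida y usando la condición inicial a(0) = 9/4, obtenemos a(t) = 9·exp(t/2)/4. De la ecuación de la aceleración a(t) = 9·exp(t/2)/4, sustituimos t = 2*log(2) para obtener a = 9/2.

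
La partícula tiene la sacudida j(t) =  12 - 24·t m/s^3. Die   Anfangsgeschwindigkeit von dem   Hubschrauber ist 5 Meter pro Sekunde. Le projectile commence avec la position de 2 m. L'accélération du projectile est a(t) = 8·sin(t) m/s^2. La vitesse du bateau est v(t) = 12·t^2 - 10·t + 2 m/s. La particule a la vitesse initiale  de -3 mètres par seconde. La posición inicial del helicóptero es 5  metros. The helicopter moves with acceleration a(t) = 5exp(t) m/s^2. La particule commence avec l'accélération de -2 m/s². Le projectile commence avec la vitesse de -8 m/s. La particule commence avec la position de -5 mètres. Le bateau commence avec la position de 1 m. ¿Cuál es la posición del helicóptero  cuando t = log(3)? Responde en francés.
En partant de l'accélération a(t) = 5·exp(t), nous prenons 2 primitives. L'intégrale de l'accélération, avec v(0) = 5, donne la vitesse: v(t) = 5·exp(t). La primitive de la vitesse est la position. En utilisant x(0) = 5, nous obtenons x(t) = 5·exp(t). De l'équation de la position x(t) = 5·exp(t), nous substituons t = log(3) pour obtenir x = 15.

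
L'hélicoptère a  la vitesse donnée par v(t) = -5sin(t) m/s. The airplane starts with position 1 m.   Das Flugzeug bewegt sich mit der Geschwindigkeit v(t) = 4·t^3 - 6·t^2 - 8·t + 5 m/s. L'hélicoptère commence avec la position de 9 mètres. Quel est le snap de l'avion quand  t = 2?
En partant de la vitesse v(t) = 4·t^3 - 6·t^2 - 8·t + 5, nous prenons 3 dérivées. En dérivant la vitesse, nous obtenons l'accélération: a(t) = 12·t^2 - 12·t - 8. En prenant d/dt de a(t), nous trouvons j(t) = 24·t - 12. La dérivée du jerk donne le snap: s(t) = 24. En utilisant s(t) = 24 et en substituant t = 2, nous trouvons s = 24.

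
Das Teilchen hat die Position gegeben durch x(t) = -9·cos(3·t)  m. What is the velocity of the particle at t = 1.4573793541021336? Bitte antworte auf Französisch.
Nous devons dériver notre équation de la position x(t) = -9·cos(3·t) 1 fois. La dérivée de la position donne la vitesse: v(t) = 27·sin(3·t). De l'équation de la vitesse v(t) = 27·sin(3·t), nous substituons t = 1.4573793541021336 pour obtenir v = -25.4521158635989.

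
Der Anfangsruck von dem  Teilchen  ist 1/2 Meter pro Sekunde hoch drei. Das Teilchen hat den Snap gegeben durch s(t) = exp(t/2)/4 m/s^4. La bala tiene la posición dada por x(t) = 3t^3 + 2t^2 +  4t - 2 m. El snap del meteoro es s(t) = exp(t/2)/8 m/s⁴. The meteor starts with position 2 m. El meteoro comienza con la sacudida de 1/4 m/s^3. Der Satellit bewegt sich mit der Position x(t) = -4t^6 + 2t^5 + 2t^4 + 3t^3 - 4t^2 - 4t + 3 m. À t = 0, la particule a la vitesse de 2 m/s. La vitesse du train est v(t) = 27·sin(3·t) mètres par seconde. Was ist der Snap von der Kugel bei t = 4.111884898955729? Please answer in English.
Starting from position x(t) = 3·t^3 + 2·t^2 + 4·t - 2, we take 4 derivatives. Differentiating position, we get velocity: v(t) = 9·t^2 + 4·t + 4. Differentiating velocity, we get acceleration: a(t) = 18·t + 4. The derivative of acceleration gives jerk: j(t) = 18. The derivative of jerk gives snap: s(t) = 0. We have snap s(t) = 0. Substituting t = 4.111884898955729: s(4.111884898955729) = 0.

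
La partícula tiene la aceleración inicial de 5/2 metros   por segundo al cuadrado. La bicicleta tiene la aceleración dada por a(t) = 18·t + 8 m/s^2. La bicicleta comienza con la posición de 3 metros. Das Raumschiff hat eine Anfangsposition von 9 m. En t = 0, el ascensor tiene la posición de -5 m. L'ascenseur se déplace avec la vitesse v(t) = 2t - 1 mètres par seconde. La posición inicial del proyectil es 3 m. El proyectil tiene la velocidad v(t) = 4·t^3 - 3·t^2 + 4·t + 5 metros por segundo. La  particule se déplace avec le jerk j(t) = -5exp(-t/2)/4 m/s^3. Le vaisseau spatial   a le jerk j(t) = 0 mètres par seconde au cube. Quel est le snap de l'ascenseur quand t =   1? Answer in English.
Starting from velocity v(t) = 2·t - 1, we take 3 derivatives. Differentiating velocity, we get acceleration: a(t) = 2. Taking d/dt of a(t), we find j(t) = 0. Differentiating jerk, we get snap: s(t) = 0. We have snap s(t) = 0. Substituting t = 1: s(1) = 0.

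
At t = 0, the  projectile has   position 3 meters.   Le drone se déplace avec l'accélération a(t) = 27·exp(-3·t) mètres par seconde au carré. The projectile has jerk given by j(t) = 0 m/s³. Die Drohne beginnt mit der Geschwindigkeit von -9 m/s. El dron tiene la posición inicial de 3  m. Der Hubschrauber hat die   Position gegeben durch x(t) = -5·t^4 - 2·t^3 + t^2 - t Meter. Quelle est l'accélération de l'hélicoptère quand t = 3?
Nous devons dériver notre équation de la position x(t) = -5·t^4 - 2·t^3 + t^2 - t 2 fois. La dérivée de la position donne la vitesse: v(t) = -20·t^3 - 6·t^2 + 2·t - 1. La dérivée de la vitesse donne l'accélération: a(t) = -60·t^2 - 12·t + 2. De l'équation de l'accélération a(t) = -60·t^2 - 12·t + 2, nous substituons t = 3 pour obtenir a = -574.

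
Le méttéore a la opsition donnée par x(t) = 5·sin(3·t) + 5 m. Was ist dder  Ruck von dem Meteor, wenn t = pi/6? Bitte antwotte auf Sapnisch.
Partiendo de la posición x(t) = 5·sin(3·t) + 5, tomamos 3 derivadas. La derivada de la posición da la velocidad: v(t) = 15·cos(3·t). Derivando la velocidad, obtenemos la aceleración: a(t) = -45·sin(3·t). Tomando d/dt de a(t), encontramos j(t) = -135·cos(3·t). Tenemos la sacudida j(t) = -135·cos(3·t). Sustituyendo t = pi/6: j(pi/6) = 0.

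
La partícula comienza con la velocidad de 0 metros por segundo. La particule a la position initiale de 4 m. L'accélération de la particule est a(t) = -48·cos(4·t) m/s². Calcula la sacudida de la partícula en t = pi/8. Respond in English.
We must differentiate our acceleration equation a(t) = -48·cos(4·t) 1 time. The derivative of acceleration gives jerk: j(t) = 192·sin(4·t). From the given jerk equation j(t) = 192·sin(4·t), we substitute t = pi/8 to get j = 192.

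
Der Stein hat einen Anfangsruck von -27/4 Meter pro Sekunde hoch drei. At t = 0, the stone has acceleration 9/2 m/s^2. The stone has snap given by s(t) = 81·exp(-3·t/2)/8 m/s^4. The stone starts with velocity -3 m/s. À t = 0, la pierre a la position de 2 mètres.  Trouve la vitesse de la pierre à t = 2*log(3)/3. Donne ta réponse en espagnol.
Necesitamos integrar nuestra ecuación del snap s(t) = 81·exp(-3·t/2)/8 3 veces. Tomando ∫s(t)dt y aplicando j(0) = -27/4, encontramos j(t) = -27·exp(-3·t/2)/4. La integral de la sacudida es la aceleración. Usando a(0) = 9/2, obtenemos a(t) = 9·exp(-3·t/2)/2. La antiderivada de la aceleración, con v(0) = -3, da la velocidad: v(t) = -3·exp(-3·t/2). De la ecuación de la velocidad v(t) = -3·exp(-3·t/2), sustituimos t = 2*log(3)/3 para obtener v = -1.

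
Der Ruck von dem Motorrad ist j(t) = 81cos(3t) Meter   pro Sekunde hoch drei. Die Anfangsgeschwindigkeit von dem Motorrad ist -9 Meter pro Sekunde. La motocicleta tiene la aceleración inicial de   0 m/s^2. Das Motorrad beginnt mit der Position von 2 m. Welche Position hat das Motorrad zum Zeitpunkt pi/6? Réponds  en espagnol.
Necesitamos integrar nuestra ecuación de la sacudida j(t) = 81·cos(3·t) 3 veces. Tomando ∫j(t)dt y aplicando a(0) = 0, encontramos a(t) = 27·sin(3·t). La antiderivada de la aceleración, con v(0) = -9, da la velocidad: v(t) = -9·cos(3·t). Tomando ∫v(t)dt y aplicando x(0) = 2, encontramos x(t) = 2 - 3·sin(3·t). Tenemos la posición x(t) = 2 - 3·sin(3·t). Sustituyendo t = pi/6: x(pi/6) = -1.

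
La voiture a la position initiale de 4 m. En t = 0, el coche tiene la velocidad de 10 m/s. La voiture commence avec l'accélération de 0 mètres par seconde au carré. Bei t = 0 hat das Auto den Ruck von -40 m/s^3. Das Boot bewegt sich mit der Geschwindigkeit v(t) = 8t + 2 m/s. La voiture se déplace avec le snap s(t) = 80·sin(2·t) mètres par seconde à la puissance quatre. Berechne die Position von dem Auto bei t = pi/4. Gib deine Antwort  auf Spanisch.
Para resolver esto, necesitamos tomar 4 antiderivadas de nuestra ecuación del snap s(t) = 80·sin(2·t). La integral del snap, con j(0) = -40, da la sacudida: j(t) = -40·cos(2·t). Integrando la sacudida y usando la condición inicial a(0) = 0, obtenemos a(t) = -20·sin(2·t). La antiderivada de la aceleración es la velocidad. Usando v(0) = 10, obtenemos v(t) = 10·cos(2·t). Tomando ∫v(t)dt y aplicando x(0) = 4, encontramos x(t) = 5·sin(2·t) + 4. De la ecuación de la posición x(t) = 5·sin(2·t) + 4, sustituimos t = pi/4 para obtener x = 9.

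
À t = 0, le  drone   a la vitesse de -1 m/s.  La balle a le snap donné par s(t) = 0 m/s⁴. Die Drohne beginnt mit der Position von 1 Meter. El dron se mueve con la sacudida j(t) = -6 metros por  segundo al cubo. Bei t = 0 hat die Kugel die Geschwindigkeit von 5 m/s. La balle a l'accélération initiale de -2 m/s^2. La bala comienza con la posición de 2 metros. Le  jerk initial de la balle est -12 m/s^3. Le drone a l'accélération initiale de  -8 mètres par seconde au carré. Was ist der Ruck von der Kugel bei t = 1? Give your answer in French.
En partant du snap s(t) = 0, nous prenons 1 primitive. L'intégrale du snap est le jerk. En utilisant j(0) = -12, nous obtenons j(t) = -12. En utilisant j(t) = -12 et en substituant t = 1, nous trouvons j = -12.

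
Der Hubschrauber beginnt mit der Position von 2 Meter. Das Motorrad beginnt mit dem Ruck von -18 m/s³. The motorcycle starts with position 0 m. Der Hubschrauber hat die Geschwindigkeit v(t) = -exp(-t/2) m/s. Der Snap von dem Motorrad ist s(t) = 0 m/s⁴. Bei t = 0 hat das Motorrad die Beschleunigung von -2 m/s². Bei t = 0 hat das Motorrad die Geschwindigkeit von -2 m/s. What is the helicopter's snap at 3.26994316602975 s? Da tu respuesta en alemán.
Wir müssen unsere Gleichung für die Geschwindigkeit v(t) = -exp(-t/2) 3-mal ableiten. Durch Ableiten von der Geschwindigkeit erhalten wir die Beschleunigung: a(t) = exp(-t/2)/2. Durch Ableiten von der Beschleunigung erhalten wir den Ruck: j(t) = -exp(-t/2)/4. Durch Ableiten von dem Ruck erhalten wir den Snap: s(t) = exp(-t/2)/8. Aus der Gleichung für den Snap s(t) = exp(-t/2)/8, setzen wir t = 3.26994316602975 ein und erhalten s = 0.0243697389170666.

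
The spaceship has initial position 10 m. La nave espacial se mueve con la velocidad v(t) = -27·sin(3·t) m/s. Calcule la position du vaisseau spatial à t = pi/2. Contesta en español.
Necesitamos integrar nuestra ecuación de la velocidad v(t) = -27·sin(3·t) 1 vez. La antiderivada de la velocidad, con x(0) = 10, da la posición: x(t) = 9·cos(3·t) + 1. De la ecuación de la posición x(t) = 9·cos(3·t) + 1, sustituimos t = pi/2 para obtener x = 1.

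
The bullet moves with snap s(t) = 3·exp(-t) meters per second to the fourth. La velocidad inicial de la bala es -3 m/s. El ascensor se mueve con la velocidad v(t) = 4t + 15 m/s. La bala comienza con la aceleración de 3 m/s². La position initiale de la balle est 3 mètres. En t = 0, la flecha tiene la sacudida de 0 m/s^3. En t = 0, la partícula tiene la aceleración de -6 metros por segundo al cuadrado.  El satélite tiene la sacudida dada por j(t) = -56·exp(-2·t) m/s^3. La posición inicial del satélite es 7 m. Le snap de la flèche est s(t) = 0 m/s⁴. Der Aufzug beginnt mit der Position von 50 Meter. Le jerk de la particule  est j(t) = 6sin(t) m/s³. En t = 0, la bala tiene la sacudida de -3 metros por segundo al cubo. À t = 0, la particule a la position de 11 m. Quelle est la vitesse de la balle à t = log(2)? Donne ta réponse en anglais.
Starting from snap s(t) = 3·exp(-t), we take 3 integrals. The integral of snap is jerk. Using j(0) = -3, we get j(t) = -3·exp(-t). The antiderivative of jerk is acceleration. Using a(0) = 3, we get a(t) = 3·exp(-t). Taking ∫a(t)dt and applying v(0) = -3, we find v(t) = -3·exp(-t). Using v(t) = -3·exp(-t) and substituting t = log(2), we find v = -3/2.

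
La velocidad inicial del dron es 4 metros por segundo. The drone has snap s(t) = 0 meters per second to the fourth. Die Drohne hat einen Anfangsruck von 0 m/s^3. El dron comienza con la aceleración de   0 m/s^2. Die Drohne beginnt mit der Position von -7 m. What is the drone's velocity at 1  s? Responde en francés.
Nous devons intégrer notre équation du snap s(t) = 0 3 fois. La primitive du snap est le jerk. En utilisant j(0) = 0, nous obtenons j(t) = 0. En intégrant le jerk et en utilisant la condition initiale a(0) = 0, nous obtenons a(t) = 0. La primitive de l'accélération est la vitesse. En utilisant v(0) = 4, nous obtenons v(t) = 4. Nous avons la vitesse v(t) = 4. En substituant t = 1: v(1) = 4.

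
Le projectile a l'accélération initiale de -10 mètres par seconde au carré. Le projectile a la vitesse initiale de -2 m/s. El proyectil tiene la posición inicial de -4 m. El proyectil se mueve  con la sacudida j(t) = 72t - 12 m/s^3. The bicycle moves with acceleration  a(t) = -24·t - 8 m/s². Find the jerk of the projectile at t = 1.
Using j(t) = 72·t - 12 and substituting t = 1, we find j = 60.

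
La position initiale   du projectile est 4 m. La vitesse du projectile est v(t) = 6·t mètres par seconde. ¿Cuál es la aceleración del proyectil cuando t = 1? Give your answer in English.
To solve this, we need to take 1 derivative of our velocity equation v(t) = 6·t. Taking d/dt of v(t), we find a(t) = 6. Using a(t) = 6 and substituting t = 1, we find a = 6.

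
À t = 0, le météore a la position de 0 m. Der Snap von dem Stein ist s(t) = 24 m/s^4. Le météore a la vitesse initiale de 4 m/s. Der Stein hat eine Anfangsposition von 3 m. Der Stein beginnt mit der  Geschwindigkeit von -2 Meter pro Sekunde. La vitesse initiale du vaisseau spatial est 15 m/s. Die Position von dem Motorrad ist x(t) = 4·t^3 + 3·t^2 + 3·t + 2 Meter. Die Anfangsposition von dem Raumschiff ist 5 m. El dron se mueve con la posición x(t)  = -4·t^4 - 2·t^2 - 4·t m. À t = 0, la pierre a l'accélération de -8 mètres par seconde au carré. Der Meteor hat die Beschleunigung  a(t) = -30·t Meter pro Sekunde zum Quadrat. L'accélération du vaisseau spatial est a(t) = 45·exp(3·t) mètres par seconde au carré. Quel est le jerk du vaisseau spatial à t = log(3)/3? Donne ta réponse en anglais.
We must differentiate our acceleration equation a(t) = 45·exp(3·t) 1 time. The derivative of acceleration gives jerk: j(t) = 135·exp(3·t). From the given jerk equation j(t) = 135·exp(3·t), we substitute t = log(3)/3 to get j = 405.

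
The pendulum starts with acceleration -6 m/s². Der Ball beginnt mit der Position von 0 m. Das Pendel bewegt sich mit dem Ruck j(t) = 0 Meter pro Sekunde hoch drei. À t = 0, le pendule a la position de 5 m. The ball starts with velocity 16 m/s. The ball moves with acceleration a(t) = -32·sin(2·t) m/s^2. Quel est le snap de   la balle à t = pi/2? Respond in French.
Pour résoudre ceci, nous devons prendre 2 dérivées de notre équation de l'accélération a(t) = -32·sin(2·t). La dérivée de l'accélération donne le jerk: j(t) = -64·cos(2·t). En dérivant le jerk, nous obtenons le snap: s(t) = 128·sin(2·t). En utilisant s(t) = 128·sin(2·t) et en substituant t = pi/2, nous trouvons s = 0.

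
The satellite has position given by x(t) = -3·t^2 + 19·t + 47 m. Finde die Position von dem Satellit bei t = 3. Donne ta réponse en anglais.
Using x(t) = -3·t^2 + 19·t + 47 and substituting t = 3, we find x = 77.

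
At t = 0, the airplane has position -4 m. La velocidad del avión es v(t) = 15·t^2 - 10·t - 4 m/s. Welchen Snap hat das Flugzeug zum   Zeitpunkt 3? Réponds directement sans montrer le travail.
Der Snap bei t = 3 ist s = 0.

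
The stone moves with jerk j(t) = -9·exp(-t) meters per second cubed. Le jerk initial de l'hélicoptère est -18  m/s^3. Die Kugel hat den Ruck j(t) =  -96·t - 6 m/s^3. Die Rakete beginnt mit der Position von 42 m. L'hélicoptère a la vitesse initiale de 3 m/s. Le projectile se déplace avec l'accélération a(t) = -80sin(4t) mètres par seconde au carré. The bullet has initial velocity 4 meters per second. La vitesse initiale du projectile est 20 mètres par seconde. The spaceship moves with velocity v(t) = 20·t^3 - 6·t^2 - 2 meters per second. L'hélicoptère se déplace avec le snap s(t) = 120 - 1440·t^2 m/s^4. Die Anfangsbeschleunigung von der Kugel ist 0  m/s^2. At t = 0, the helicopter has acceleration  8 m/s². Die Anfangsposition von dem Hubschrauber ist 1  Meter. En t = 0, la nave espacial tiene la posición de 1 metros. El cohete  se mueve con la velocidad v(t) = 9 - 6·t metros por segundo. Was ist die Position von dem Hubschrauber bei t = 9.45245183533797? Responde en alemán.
Um dies zu lösen, müssen wir 4 Stammfunktionen unserer Gleichung für den Snap s(t) = 120 - 1440·t^2 finden. Mit ∫s(t)dt und Anwendung von j(0) = -18, finden wir j(t) = -480·t^3 + 120·t - 18. Die Stammfunktion von dem Ruck ist die Beschleunigung. Mit a(0) = 8 erhalten wir a(t) = -120·t^4 + 60·t^2 - 18·t + 8. Das Integral von der Beschleunigung, mit v(0) = 3, ergibt die Geschwindigkeit: v(t) = -24·t^5 + 20·t^3 - 9·t^2 + 8·t + 3. Durch Integration von der Geschwindigkeit und Verwendung der Anfangsbedingung x(0) = 1, erhalten wir x(t) = -4·t^6 + 5·t^4 - 3·t^3 + 4·t^2 + 3·t + 1. Mit x(t) = -4·t^6 + 5·t^4 - 3·t^3 + 4·t^2 + 3·t + 1 und Einsetzen von t = 9.45245183533797, finden wir x = -2815395.48279869.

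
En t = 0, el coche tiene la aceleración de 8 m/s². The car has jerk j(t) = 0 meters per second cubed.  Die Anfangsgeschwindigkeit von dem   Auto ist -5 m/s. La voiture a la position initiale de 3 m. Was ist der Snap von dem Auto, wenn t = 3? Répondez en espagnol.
Partiendo de la sacudida j(t) = 0, tomamos 1 derivada. Tomando d/dt de j(t), encontramos s(t) = 0. Usando s(t) = 0 y sustituyendo t = 3, encontramos s = 0.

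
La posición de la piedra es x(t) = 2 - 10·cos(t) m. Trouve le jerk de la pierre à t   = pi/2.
Pour résoudre ceci, nous devons prendre 3 dérivées de notre équation de la position x(t) = 2 - 10·cos(t). En dérivant la position, nous obtenons la vitesse: v(t) = 10·sin(t). La dérivée de la vitesse donne l'accélération: a(t) = 10·cos(t). La dérivée de l'accélération donne le jerk: j(t) = -10·sin(t). En utilisant j(t) = -10·sin(t) et en substituant t = pi/2, nous trouvons j = -10.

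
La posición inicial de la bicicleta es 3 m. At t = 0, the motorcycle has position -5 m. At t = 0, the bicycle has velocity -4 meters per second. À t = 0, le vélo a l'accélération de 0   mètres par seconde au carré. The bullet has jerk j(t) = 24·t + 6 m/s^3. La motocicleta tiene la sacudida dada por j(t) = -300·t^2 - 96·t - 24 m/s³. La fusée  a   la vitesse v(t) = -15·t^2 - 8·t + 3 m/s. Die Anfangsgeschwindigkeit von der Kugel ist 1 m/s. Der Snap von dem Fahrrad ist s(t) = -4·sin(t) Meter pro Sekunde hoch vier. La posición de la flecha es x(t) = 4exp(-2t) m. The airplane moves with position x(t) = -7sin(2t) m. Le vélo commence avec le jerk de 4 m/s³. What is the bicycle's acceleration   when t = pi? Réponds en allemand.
Um dies zu lösen, müssen wir 2 Stammfunktionen unserer Gleichung für den Snap s(t) = -4·sin(t) finden. Durch Integration von dem Snap und Verwendung der Anfangsbedingung j(0) = 4, erhalten wir j(t) = 4·cos(t). Durch Integration von dem Ruck und Verwendung der Anfangsbedingung a(0) = 0, erhalten wir a(t) = 4·sin(t). Mit a(t) = 4·sin(t) und Einsetzen von t = pi, finden wir a = 0.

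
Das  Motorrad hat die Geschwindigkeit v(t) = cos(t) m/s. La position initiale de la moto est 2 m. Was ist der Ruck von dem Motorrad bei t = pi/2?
Wir müssen unsere Gleichung für die Geschwindigkeit v(t) = cos(t) 2-mal ableiten. Durch Ableiten von der Geschwindigkeit erhalten wir die Beschleunigung: a(t) = -sin(t). Durch Ableiten von der Beschleunigung erhalten wir den Ruck: j(t) = -cos(t). Aus der Gleichung für den Ruck j(t) = -cos(t), setzen wir t = pi/2 ein und erhalten j = 0.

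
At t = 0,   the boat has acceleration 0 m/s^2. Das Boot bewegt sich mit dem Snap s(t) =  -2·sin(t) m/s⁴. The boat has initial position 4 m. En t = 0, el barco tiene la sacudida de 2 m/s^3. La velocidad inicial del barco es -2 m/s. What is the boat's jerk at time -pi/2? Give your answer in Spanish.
Partiendo del snap s(t) = -2·sin(t), tomamos 1 integral. Integrando el snap y usando la condición inicial j(0) = 2, obtenemos j(t) = 2·cos(t). Tenemos la sacudida j(t) = 2·cos(t). Sustituyendo t = -pi/2: j(-pi/2) = 0.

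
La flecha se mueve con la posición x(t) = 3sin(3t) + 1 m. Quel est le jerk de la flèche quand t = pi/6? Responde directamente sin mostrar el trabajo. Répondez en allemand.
Der Ruck bei t = pi/6 ist j = 0.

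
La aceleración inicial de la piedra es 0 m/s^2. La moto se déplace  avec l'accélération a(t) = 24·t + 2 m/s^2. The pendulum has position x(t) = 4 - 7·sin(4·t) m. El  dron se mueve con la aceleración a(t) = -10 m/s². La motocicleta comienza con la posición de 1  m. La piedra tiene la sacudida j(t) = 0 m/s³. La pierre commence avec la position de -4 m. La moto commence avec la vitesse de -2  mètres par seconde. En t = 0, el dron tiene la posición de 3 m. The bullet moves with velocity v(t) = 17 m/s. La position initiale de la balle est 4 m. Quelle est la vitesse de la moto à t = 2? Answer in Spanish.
Debemos encontrar la antiderivada de nuestra ecuación de la aceleración a(t) = 24·t + 2 1 vez. La integral de la aceleración es la velocidad. Usando v(0) = -2, obtenemos v(t) = 12·t^2 + 2·t - 2. Usando v(t) = 12·t^2 + 2·t - 2 y sustituyendo t = 2, encontramos v = 50.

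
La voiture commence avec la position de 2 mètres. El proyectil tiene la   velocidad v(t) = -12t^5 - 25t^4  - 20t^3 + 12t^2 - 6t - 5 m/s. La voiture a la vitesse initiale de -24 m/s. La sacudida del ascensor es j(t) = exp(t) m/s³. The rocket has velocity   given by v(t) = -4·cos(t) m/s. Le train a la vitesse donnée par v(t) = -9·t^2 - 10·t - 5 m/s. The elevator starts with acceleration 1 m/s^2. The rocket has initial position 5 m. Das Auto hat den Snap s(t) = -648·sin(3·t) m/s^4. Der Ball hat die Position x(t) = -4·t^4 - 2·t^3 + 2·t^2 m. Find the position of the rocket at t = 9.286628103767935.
To solve this, we need to take 1 integral of our velocity equation v(t) = -4·cos(t). The antiderivative of velocity, with x(0) = 5, gives position: x(t) = 5 - 4·sin(t). From the given position equation x(t) = 5 - 4·sin(t), we substitute t = 9.286628103767935 to get x = 4.44915665733212.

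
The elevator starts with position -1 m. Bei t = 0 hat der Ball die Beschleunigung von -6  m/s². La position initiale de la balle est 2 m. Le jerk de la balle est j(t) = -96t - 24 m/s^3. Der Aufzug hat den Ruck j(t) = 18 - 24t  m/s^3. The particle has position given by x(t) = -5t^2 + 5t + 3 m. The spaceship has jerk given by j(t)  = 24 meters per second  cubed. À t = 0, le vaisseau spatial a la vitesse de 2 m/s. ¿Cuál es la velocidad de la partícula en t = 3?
Para resolver esto, necesitamos tomar 1 derivada de nuestra ecuación de la posición x(t) = -5·t^2 + 5·t + 3. La derivada de la posición da la velocidad: v(t) = 5 - 10·t. Usando v(t) = 5 - 10·t y sustituyendo t = 3, encontramos v = -25.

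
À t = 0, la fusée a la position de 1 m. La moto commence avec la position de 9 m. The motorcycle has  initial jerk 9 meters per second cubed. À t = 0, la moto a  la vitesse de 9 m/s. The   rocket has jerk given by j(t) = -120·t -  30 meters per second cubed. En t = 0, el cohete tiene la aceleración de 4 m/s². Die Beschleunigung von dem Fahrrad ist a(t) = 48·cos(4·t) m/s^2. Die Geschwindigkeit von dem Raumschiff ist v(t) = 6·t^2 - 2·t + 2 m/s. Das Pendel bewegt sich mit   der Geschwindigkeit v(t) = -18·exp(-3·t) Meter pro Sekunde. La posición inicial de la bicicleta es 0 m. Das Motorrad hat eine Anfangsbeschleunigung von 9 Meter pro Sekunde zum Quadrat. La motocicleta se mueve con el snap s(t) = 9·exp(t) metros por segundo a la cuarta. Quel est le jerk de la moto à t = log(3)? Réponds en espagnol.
Debemos encontrar la antiderivada de nuestra ecuación del snap s(t) = 9·exp(t) 1 vez. Integrando el snap y usando la condición inicial j(0) = 9, obtenemos j(t) = 9·exp(t). Tenemos la sacudida j(t) = 9·exp(t). Sustituyendo t = log(3): j(log(3)) = 27.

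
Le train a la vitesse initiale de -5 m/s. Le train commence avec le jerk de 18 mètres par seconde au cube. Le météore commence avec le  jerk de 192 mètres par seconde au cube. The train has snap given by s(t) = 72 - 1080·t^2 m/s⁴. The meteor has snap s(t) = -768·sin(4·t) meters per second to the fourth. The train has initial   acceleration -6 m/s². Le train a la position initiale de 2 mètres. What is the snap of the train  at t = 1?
From the given snap equation s(t) = 72 - 1080·t^2, we substitute t = 1 to get s = -1008.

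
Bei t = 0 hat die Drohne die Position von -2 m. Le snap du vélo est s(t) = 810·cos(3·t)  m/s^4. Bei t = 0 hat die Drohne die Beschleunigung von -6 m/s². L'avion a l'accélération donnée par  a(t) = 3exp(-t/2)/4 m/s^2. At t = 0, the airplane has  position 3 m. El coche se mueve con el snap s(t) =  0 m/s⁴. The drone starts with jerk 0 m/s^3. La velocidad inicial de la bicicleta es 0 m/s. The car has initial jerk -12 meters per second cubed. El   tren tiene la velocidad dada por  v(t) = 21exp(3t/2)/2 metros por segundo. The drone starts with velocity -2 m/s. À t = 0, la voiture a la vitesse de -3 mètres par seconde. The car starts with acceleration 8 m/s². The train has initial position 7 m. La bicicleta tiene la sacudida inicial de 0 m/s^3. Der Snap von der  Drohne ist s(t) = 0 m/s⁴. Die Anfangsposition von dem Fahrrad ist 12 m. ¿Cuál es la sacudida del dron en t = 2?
Debemos encontrar la integral de nuestra ecuación del snap s(t) = 0 1 vez. Integrando el snap y usando la condición inicial j(0) = 0, obtenemos j(t) = 0. Usando j(t) = 0 y sustituyendo t = 2, encontramos j = 0.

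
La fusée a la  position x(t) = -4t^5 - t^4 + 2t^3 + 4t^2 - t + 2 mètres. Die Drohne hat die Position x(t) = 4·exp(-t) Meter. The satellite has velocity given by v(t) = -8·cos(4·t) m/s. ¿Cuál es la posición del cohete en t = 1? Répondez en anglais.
From the given position equation x(t) = -4·t^5 - t^4 + 2·t^3 + 4·t^2 - t + 2, we substitute t = 1 to get x = 2.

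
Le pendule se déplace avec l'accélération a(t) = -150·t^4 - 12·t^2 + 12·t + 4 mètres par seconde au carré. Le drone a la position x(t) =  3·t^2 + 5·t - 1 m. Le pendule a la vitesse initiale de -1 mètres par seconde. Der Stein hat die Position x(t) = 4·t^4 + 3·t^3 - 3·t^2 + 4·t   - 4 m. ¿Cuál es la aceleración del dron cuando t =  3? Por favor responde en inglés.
Starting from position x(t) = 3·t^2 + 5·t - 1, we take 2 derivatives. Differentiating position, we get velocity: v(t) = 6·t + 5. Differentiating velocity, we get acceleration: a(t) = 6. From the given acceleration equation a(t) = 6, we substitute t = 3 to get a = 6.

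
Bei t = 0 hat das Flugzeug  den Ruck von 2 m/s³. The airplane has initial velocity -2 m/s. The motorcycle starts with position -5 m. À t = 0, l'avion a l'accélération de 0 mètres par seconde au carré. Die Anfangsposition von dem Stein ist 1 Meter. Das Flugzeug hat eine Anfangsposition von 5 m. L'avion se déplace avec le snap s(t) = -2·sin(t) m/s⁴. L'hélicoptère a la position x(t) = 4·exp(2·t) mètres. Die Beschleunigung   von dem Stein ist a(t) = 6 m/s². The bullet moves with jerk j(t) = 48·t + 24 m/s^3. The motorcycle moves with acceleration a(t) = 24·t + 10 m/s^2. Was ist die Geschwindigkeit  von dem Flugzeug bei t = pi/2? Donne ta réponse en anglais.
To solve this, we need to take 3 integrals of our snap equation s(t) = -2·sin(t). Integrating snap and using the initial condition j(0) = 2, we get j(t) = 2·cos(t). The integral of jerk, with a(0) = 0, gives acceleration: a(t) = 2·sin(t). Finding the integral of a(t) and using v(0) = -2: v(t) = -2·cos(t). We have velocity v(t) = -2·cos(t). Substituting t = pi/2: v(pi/2) = 0.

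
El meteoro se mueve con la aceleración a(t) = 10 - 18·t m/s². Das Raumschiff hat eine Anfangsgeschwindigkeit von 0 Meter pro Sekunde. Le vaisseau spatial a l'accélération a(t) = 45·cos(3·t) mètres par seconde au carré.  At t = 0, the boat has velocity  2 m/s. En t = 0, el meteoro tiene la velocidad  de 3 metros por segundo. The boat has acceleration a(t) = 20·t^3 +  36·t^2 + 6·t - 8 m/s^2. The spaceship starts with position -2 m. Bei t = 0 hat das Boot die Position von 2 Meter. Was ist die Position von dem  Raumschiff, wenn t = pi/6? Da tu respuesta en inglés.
To solve this, we need to take 2 integrals of our acceleration equation a(t) = 45·cos(3·t). The integral of acceleration, with v(0) = 0, gives velocity: v(t) = 15·sin(3·t). Taking ∫v(t)dt and applying x(0) = -2, we find x(t) = 3 - 5·cos(3·t). From the given position equation x(t) = 3 - 5·cos(3·t), we substitute t = pi/6 to get x = 3.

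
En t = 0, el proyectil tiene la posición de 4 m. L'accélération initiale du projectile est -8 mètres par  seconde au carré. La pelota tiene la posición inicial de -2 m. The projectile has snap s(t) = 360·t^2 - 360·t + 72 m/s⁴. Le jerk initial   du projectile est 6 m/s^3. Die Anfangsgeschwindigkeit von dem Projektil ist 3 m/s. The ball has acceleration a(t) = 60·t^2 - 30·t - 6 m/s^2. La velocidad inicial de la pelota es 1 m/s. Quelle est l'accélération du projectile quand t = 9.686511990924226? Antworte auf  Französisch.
Nous devons intégrer notre équation du snap s(t) = 360·t^2 - 360·t + 72 2 fois. En prenant ∫s(t)dt et en appliquant j(0) = 6, nous trouvons j(t) = 120·t^3 - 180·t^2 + 72·t + 6. La primitive du jerk, avec a(0) = -8, donne l'accélération: a(t) = 30·t^4 - 60·t^3 + 36·t^2 + 6·t - 8. Nous avons l'accélération a(t) = 30·t^4 - 60·t^3 + 36·t^2 + 6·t - 8. En substituant t = 9.686511990924226: a(9.686511990924226) = 213009.388000402.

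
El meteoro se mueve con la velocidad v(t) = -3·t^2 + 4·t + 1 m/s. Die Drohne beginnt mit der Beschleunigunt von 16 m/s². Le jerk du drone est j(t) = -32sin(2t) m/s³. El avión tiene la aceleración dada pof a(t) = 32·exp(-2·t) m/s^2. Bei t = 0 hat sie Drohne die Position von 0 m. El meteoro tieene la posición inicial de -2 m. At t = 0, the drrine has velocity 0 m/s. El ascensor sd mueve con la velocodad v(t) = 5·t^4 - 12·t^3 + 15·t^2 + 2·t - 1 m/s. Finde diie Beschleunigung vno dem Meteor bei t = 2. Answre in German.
Um dies zu lösen, müssen wir 1 Ableitung unserer Gleichung für die Geschwindigkeit v(t) = -3·t^2 + 4·t + 1 nehmen. Durch Ableiten von der Geschwindigkeit erhalten wir die Beschleunigung: a(t) = 4 - 6·t. Wir haben die Beschleunigung a(t) = 4 - 6·t. Durch Einsetzen von t = 2: a(2) = -8.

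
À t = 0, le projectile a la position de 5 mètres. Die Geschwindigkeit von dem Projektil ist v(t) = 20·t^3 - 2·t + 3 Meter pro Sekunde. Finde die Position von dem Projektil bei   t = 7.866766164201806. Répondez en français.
En partant de la vitesse v(t) = 20·t^3 - 2·t + 3, nous prenons 1 primitive. En prenant ∫v(t)dt et en appliquant x(0) = 5, nous trouvons x(t) = 5·t^4 - t^2 + 3·t + 5. Nous avons la position x(t) = 5·t^4 - t^2 + 3·t + 5. En substituant t = 7.866766164201806: x(7.866766164201806) = 19116.1053843280.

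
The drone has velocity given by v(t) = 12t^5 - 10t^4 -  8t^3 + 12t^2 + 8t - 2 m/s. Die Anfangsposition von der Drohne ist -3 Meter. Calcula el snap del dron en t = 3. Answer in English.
We must differentiate our velocity equation v(t) = 12·t^5 - 10·t^4 - 8·t^3 + 12·t^2 + 8·t - 2 3 times. Differentiating velocity, we get acceleration: a(t) = 60·t^4 - 40·t^3 - 24·t^2 + 24·t + 8. Differentiating acceleration, we get jerk: j(t) = 240·t^3 - 120·t^2 - 48·t + 24. Differentiating jerk, we get snap: s(t) = 720·t^2 - 240·t - 48. We have snap s(t) = 720·t^2 - 240·t - 48. Substituting t = 3: s(3) = 5712.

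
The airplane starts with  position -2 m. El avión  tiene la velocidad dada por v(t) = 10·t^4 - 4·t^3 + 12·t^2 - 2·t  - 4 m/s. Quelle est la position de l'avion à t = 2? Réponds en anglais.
Starting from velocity v(t) = 10·t^4 - 4·t^3 + 12·t^2 - 2·t - 4, we take 1 antiderivative. Taking ∫v(t)dt and applying x(0) = -2, we find x(t) = 2·t^5 - t^4 + 4·t^3 - t^2 - 4·t - 2. We have position x(t) = 2·t^5 - t^4 + 4·t^3 - t^2 - 4·t - 2. Substituting t = 2: x(2) = 66.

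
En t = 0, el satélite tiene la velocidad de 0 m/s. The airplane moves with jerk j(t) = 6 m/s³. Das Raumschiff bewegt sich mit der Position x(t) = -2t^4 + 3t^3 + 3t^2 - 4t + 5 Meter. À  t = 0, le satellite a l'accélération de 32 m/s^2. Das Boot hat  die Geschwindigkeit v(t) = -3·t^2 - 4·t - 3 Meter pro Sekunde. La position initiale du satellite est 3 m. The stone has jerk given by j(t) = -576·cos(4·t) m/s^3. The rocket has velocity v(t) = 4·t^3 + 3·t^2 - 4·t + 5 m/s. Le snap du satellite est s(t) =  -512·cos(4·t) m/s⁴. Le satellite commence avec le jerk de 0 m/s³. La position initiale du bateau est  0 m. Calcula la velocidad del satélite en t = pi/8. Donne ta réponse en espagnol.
Para resolver esto, necesitamos tomar 3 antiderivadas de nuestra ecuación del snap s(t) = -512·cos(4·t). Tomando ∫s(t)dt y aplicando j(0) = 0, encontramos j(t) = -128·sin(4·t). La integral de la sacudida es la aceleración. Usando a(0) = 32, obtenemos a(t) = 32·cos(4·t). Integrando la aceleración y usando la condición inicial v(0) = 0, obtenemos v(t) = 8·sin(4·t). De la ecuación de la velocidad v(t) = 8·sin(4·t), sustituimos t = pi/8 para obtener v = 8.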